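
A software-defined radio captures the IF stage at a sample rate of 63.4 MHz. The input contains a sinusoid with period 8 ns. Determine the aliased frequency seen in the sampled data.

1.8 MHz

T = 8 ns → f = 1/T = 125 MHz.
125 MHz mod fs = 61.6 MHz.
61.6 MHz > fs/2 = 31.7 MHz, folds to fs − 61.6 MHz = 1.8 MHz.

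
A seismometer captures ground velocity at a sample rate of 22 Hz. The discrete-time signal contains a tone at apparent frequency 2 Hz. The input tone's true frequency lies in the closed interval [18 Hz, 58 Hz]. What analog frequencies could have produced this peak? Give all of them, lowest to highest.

Frequencies that alias to 2 Hz are k·fs ± 2 Hz for integer k ≥ 0.
k=0: 2 Hz.
k=1: 20 Hz, 24 Hz.
k=2: 42 Hz, 46 Hz.
k=3: 64 Hz, 68 Hz.
Within [18 Hz, 58 Hz]: 20 Hz, 24 Hz, 42 Hz, 46 Hz.

20 Hz, 24 Hz, 42 Hz, 46 Hz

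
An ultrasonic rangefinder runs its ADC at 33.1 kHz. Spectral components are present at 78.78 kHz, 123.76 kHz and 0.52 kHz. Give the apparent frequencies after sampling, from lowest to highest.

0.52 kHz, 8.64 kHz, 12.58 kHz

fs/2 = 16.55 kHz.
78.78 kHz mod fs = 12.58 kHz.
12.58 kHz ≤ fs/2 = 16.55 kHz, appears at 12.58 kHz.
123.76 kHz mod fs = 24.46 kHz.
24.46 kHz > fs/2 = 16.55 kHz, folds to fs − 24.46 kHz = 8.64 kHz.
0.52 kHz ≤ fs/2 = 16.55 kHz, passes unchanged.
Distinct values: {0.52 kHz, 8.64 kHz, 12.58 kHz}.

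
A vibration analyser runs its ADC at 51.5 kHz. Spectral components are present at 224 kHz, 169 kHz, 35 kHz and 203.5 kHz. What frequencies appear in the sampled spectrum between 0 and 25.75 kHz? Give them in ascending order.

fs/2 = 25.75 kHz.
224 kHz mod fs = 18 kHz.
18 kHz ≤ fs/2 = 25.75 kHz, appears at 18 kHz.
169 kHz mod fs = 14.5 kHz.
14.5 kHz ≤ fs/2 = 25.75 kHz, appears at 14.5 kHz.
35 kHz > fs/2 = 25.75 kHz, folds to fs − 35 kHz = 16.5 kHz.
203.5 kHz mod fs = 49 kHz.
49 kHz > fs/2 = 25.75 kHz, folds to fs − 49 kHz = 2.5 kHz.
Distinct values: {2.5 kHz, 14.5 kHz, 16.5 kHz, 18 kHz}.

2.5 kHz, 14.5 kHz, 16.5 kHz, 18 kHz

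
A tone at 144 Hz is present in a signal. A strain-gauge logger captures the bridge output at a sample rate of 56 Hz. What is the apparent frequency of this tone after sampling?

144 Hz mod fs = 32 Hz.
32 Hz > fs/2 = 28 Hz, folds to fs − 32 Hz = 24 Hz.

24 Hz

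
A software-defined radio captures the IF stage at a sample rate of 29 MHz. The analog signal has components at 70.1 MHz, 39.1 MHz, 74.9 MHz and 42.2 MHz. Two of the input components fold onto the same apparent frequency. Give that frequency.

fs/2 = 14.5 MHz.
70.1 MHz mod fs = 12.1 MHz.
12.1 MHz ≤ fs/2 = 14.5 MHz, appears at 12.1 MHz.
39.1 MHz mod fs = 10.1 MHz.
10.1 MHz ≤ fs/2 = 14.5 MHz, appears at 10.1 MHz.
74.9 MHz mod fs = 16.9 MHz.
16.9 MHz > fs/2 = 14.5 MHz, folds to fs − 16.9 MHz = 12.1 MHz.
42.2 MHz mod fs = 13.2 MHz.
13.2 MHz ≤ fs/2 = 14.5 MHz, appears at 13.2 MHz.
70.1 MHz and 74.9 MHz both map to 12.1 MHz.

12.1 MHz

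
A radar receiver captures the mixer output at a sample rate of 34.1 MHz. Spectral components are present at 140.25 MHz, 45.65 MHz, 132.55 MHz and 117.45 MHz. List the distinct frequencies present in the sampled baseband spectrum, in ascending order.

fs/2 = 17.05 MHz.
140.25 MHz mod fs = 3.85 MHz.
3.85 MHz ≤ fs/2 = 17.05 MHz, appears at 3.85 MHz.
45.65 MHz mod fs = 11.55 MHz.
11.55 MHz ≤ fs/2 = 17.05 MHz, appears at 11.55 MHz.
132.55 MHz mod fs = 30.25 MHz.
30.25 MHz > fs/2 = 17.05 MHz, folds to fs − 30.25 MHz = 3.85 MHz.
117.45 MHz mod fs = 15.15 MHz.
15.15 MHz ≤ fs/2 = 17.05 MHz, appears at 15.15 MHz.
Distinct values: {3.85 MHz, 11.55 MHz, 15.15 MHz}.

3.85 MHz, 11.55 MHz, 15.15 MHz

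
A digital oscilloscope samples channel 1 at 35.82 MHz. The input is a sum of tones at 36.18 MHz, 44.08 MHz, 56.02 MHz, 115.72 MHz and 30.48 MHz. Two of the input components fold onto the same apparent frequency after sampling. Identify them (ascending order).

fs/2 = 17.91 MHz.
36.18 MHz mod fs = 0.36 MHz.
0.36 MHz ≤ fs/2 = 17.91 MHz, appears at 0.36 MHz.
44.08 MHz mod fs = 8.26 MHz.
8.26 MHz ≤ fs/2 = 17.91 MHz, appears at 8.26 MHz.
56.02 MHz mod fs = 20.2 MHz.
20.2 MHz > fs/2 = 17.91 MHz, folds to fs − 20.2 MHz = 15.62 MHz.
115.72 MHz mod fs = 8.26 MHz.
8.26 MHz ≤ fs/2 = 17.91 MHz, appears at 8.26 MHz.
30.48 MHz > fs/2 = 17.91 MHz, folds to fs − 30.48 MHz = 5.34 MHz.
44.08 MHz and 115.72 MHz both map to 8.26 MHz.

44.08 MHz, 115.72 MHz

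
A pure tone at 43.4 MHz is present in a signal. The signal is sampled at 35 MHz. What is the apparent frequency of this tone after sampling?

43.4 MHz mod fs = 8.4 MHz.
8.4 MHz ≤ fs/2 = 17.5 MHz, appears at 8.4 MHz.

8.4 MHz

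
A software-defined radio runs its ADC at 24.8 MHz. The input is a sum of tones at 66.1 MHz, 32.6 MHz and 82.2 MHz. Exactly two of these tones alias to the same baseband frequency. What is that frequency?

7.8 MHz

fs/2 = 12.4 MHz.
66.1 MHz mod fs = 16.5 MHz.
16.5 MHz > fs/2 = 12.4 MHz, folds to fs − 16.5 MHz = 8.3 MHz.
32.6 MHz mod fs = 7.8 MHz.
7.8 MHz ≤ fs/2 = 12.4 MHz, appears at 7.8 MHz.
82.2 MHz mod fs = 7.8 MHz.
7.8 MHz ≤ fs/2 = 12.4 MHz, appears at 7.8 MHz.
32.6 MHz and 82.2 MHz both map to 7.8 MHz.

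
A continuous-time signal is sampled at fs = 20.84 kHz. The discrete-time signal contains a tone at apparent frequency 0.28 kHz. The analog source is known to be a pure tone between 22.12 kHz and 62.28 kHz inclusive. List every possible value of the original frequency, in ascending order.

Frequencies that alias to 0.28 kHz are k·fs ± 0.28 kHz for integer k ≥ 0.
k=0: 0.28 kHz.
k=1: 20.56 kHz, 21.12 kHz.
k=2: 41.4 kHz, 41.96 kHz.
k=3: 62.24 kHz, 62.8 kHz.
k=4: 83.08 kHz, 83.64 kHz.
Within [22.12 kHz, 62.28 kHz]: 41.4 kHz, 41.96 kHz, 62.24 kHz.

41.4 kHz, 41.96 kHz, 62.24 kHz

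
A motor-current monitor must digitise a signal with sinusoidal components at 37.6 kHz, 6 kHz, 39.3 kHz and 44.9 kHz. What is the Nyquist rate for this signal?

89.8 kHz

Highest-frequency component: 44.9 kHz.
Nyquist rate = 2 × 44.9 kHz = 89.8 kHz.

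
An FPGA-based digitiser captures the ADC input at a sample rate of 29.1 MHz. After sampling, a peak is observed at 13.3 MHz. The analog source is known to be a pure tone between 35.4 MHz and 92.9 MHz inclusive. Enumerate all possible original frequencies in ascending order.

42.4 MHz, 44.9 MHz, 71.5 MHz, 74 MHz

Frequencies that alias to 13.3 MHz are k·fs ± 13.3 MHz for integer k ≥ 0.
k=0: 13.3 MHz.
k=1: 15.8 MHz, 42.4 MHz.
k=2: 44.9 MHz, 71.5 MHz.
k=3: 74 MHz, 100.6 MHz.
k=4: 103.1 MHz, 129.7 MHz.
Within [35.4 MHz, 92.9 MHz]: 42.4 MHz, 44.9 MHz, 71.5 MHz, 74 MHz.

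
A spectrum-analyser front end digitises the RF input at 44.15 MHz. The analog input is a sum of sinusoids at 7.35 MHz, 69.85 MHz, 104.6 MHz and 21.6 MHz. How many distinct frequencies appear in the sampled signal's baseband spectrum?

4

fs/2 = 22.075 MHz.
7.35 MHz ≤ fs/2 = 22.075 MHz, passes unchanged.
69.85 MHz mod fs = 25.7 MHz.
25.7 MHz > fs/2 = 22.075 MHz, folds to fs − 25.7 MHz = 18.45 MHz.
104.6 MHz mod fs = 16.3 MHz.
16.3 MHz ≤ fs/2 = 22.075 MHz, appears at 16.3 MHz.
21.6 MHz ≤ fs/2 = 22.075 MHz, passes unchanged.
Distinct values: {7.35 MHz, 16.3 MHz, 18.45 MHz, 21.6 MHz} → 4.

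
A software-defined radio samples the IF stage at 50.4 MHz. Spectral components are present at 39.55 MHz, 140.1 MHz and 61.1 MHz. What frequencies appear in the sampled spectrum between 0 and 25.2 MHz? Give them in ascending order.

fs/2 = 25.2 MHz.
39.55 MHz > fs/2 = 25.2 MHz, folds to fs − 39.55 MHz = 10.85 MHz.
140.1 MHz mod fs = 39.3 MHz.
39.3 MHz > fs/2 = 25.2 MHz, folds to fs − 39.3 MHz = 11.1 MHz.
61.1 MHz mod fs = 10.7 MHz.
10.7 MHz ≤ fs/2 = 25.2 MHz, appears at 10.7 MHz.
Distinct values: {10.7 MHz, 10.85 MHz, 11.1 MHz}.

10.7 MHz, 10.85 MHz, 11.1 MHz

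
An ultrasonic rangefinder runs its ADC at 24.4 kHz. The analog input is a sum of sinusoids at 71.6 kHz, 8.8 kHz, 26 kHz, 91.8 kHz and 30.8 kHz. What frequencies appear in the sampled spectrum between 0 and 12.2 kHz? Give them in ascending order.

fs/2 = 12.2 kHz.
71.6 kHz mod fs = 22.8 kHz.
22.8 kHz > fs/2 = 12.2 kHz, folds to fs − 22.8 kHz = 1.6 kHz.
8.8 kHz ≤ fs/2 = 12.2 kHz, passes unchanged.
26 kHz mod fs = 1.6 kHz.
1.6 kHz ≤ fs/2 = 12.2 kHz, appears at 1.6 kHz.
91.8 kHz mod fs = 18.6 kHz.
18.6 kHz > fs/2 = 12.2 kHz, folds to fs − 18.6 kHz = 5.8 kHz.
30.8 kHz mod fs = 6.4 kHz.
6.4 kHz ≤ fs/2 = 12.2 kHz, appears at 6.4 kHz.
Distinct values: {1.6 kHz, 5.8 kHz, 6.4 kHz, 8.8 kHz}.

1.6 kHz, 5.8 kHz, 6.4 kHz, 8.8 kHz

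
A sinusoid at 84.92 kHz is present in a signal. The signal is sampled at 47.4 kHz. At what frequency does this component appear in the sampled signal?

84.92 kHz mod fs = 37.52 kHz.
37.52 kHz > fs/2 = 23.7 kHz, folds to fs − 37.52 kHz = 9.88 kHz.

9.88 kHz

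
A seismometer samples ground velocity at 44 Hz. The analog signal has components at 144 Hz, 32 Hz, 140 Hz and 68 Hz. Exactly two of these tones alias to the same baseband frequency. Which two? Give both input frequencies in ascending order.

fs/2 = 22 Hz.
144 Hz mod fs = 12 Hz.
12 Hz ≤ fs/2 = 22 Hz, appears at 12 Hz.
32 Hz > fs/2 = 22 Hz, folds to fs − 32 Hz = 12 Hz.
140 Hz mod fs = 8 Hz.
8 Hz ≤ fs/2 = 22 Hz, appears at 8 Hz.
68 Hz mod fs = 24 Hz.
24 Hz > fs/2 = 22 Hz, folds to fs − 24 Hz = 20 Hz.
32 Hz and 144 Hz both map to 12 Hz.

32 Hz, 144 Hz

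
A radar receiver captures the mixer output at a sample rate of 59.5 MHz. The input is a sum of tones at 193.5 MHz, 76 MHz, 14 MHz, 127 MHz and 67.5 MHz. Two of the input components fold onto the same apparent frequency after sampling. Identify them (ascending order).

67.5 MHz, 127 MHz

fs/2 = 29.75 MHz.
193.5 MHz mod fs = 15 MHz.
15 MHz ≤ fs/2 = 29.75 MHz, appears at 15 MHz.
76 MHz mod fs = 16.5 MHz.
16.5 MHz ≤ fs/2 = 29.75 MHz, appears at 16.5 MHz.
14 MHz ≤ fs/2 = 29.75 MHz, passes unchanged.
127 MHz mod fs = 8 MHz.
8 MHz ≤ fs/2 = 29.75 MHz, appears at 8 MHz.
67.5 MHz mod fs = 8 MHz.
8 MHz ≤ fs/2 = 29.75 MHz, appears at 8 MHz.
67.5 MHz and 127 MHz both map to 8 MHz.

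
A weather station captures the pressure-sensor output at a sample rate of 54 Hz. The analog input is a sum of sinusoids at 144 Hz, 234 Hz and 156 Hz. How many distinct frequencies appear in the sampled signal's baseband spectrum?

2

fs/2 = 27 Hz.
144 Hz mod fs = 36 Hz.
36 Hz > fs/2 = 27 Hz, folds to fs − 36 Hz = 18 Hz.
234 Hz mod fs = 18 Hz.
18 Hz ≤ fs/2 = 27 Hz, appears at 18 Hz.
156 Hz mod fs = 48 Hz.
48 Hz > fs/2 = 27 Hz, folds to fs − 48 Hz = 6 Hz.
Distinct values: {6 Hz, 18 Hz} → 2.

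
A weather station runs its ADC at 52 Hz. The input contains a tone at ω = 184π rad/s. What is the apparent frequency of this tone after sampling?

ω = 184π rad/s → f = ω/(2π) = 92 Hz.
92 Hz mod fs = 40 Hz.
40 Hz > fs/2 = 26 Hz, folds to fs − 40 Hz = 12 Hz.

12 Hz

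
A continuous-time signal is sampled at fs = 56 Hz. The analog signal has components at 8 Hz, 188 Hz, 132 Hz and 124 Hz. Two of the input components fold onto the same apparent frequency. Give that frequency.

20 Hz

fs/2 = 28 Hz.
8 Hz ≤ fs/2 = 28 Hz, passes unchanged.
188 Hz mod fs = 20 Hz.
20 Hz ≤ fs/2 = 28 Hz, appears at 20 Hz.
132 Hz mod fs = 20 Hz.
20 Hz ≤ fs/2 = 28 Hz, appears at 20 Hz.
124 Hz mod fs = 12 Hz.
12 Hz ≤ fs/2 = 28 Hz, appears at 12 Hz.
132 Hz and 188 Hz both map to 20 Hz.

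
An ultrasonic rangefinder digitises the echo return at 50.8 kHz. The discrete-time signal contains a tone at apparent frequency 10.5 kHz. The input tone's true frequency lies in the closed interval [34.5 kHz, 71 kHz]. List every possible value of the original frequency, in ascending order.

Frequencies that alias to 10.5 kHz are k·fs ± 10.5 kHz for integer k ≥ 0.
k=0: 10.5 kHz.
k=1: 40.3 kHz, 61.3 kHz.
k=2: 91.1 kHz, 112.1 kHz.
Within [34.5 kHz, 71 kHz]: 40.3 kHz, 61.3 kHz.

40.3 kHz, 61.3 kHz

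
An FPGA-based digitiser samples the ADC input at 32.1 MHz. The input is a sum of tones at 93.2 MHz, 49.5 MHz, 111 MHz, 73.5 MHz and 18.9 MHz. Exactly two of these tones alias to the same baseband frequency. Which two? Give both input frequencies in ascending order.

49.5 MHz, 111 MHz

fs/2 = 16.05 MHz.
93.2 MHz mod fs = 29 MHz.
29 MHz > fs/2 = 16.05 MHz, folds to fs − 29 MHz = 3.1 MHz.
49.5 MHz mod fs = 17.4 MHz.
17.4 MHz > fs/2 = 16.05 MHz, folds to fs − 17.4 MHz = 14.7 MHz.
111 MHz mod fs = 14.7 MHz.
14.7 MHz ≤ fs/2 = 16.05 MHz, appears at 14.7 MHz.
73.5 MHz mod fs = 9.3 MHz.
9.3 MHz ≤ fs/2 = 16.05 MHz, appears at 9.3 MHz.
18.9 MHz > fs/2 = 16.05 MHz, folds to fs − 18.9 MHz = 13.2 MHz.
49.5 MHz and 111 MHz both map to 14.7 MHz.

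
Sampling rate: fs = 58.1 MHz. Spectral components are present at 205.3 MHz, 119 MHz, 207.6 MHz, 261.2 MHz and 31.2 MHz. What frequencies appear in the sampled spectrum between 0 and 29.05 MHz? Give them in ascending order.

2.8 MHz, 24.8 MHz, 26.9 MHz, 27.1 MHz, 28.8 MHz

fs/2 = 29.05 MHz.
205.3 MHz mod fs = 31 MHz.
31 MHz > fs/2 = 29.05 MHz, folds to fs − 31 MHz = 27.1 MHz.
119 MHz mod fs = 2.8 MHz.
2.8 MHz ≤ fs/2 = 29.05 MHz, appears at 2.8 MHz.
207.6 MHz mod fs = 33.3 MHz.
33.3 MHz > fs/2 = 29.05 MHz, folds to fs − 33.3 MHz = 24.8 MHz.
261.2 MHz mod fs = 28.8 MHz.
28.8 MHz ≤ fs/2 = 29.05 MHz, appears at 28.8 MHz.
31.2 MHz > fs/2 = 29.05 MHz, folds to fs − 31.2 MHz = 26.9 MHz.
Distinct values: {2.8 MHz, 24.8 MHz, 26.9 MHz, 27.1 MHz, 28.8 MHz}.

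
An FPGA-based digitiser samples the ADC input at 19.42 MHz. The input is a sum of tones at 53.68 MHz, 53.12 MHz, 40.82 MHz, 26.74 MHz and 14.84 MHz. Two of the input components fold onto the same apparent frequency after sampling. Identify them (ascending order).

14.84 MHz, 53.68 MHz

fs/2 = 9.71 MHz.
53.68 MHz mod fs = 14.84 MHz.
14.84 MHz > fs/2 = 9.71 MHz, folds to fs − 14.84 MHz = 4.58 MHz.
53.12 MHz mod fs = 14.28 MHz.
14.28 MHz > fs/2 = 9.71 MHz, folds to fs − 14.28 MHz = 5.14 MHz.
40.82 MHz mod fs = 1.98 MHz.
1.98 MHz ≤ fs/2 = 9.71 MHz, appears at 1.98 MHz.
26.74 MHz mod fs = 7.32 MHz.
7.32 MHz ≤ fs/2 = 9.71 MHz, appears at 7.32 MHz.
14.84 MHz > fs/2 = 9.71 MHz, folds to fs − 14.84 MHz = 4.58 MHz.
14.84 MHz and 53.68 MHz both map to 4.58 MHz.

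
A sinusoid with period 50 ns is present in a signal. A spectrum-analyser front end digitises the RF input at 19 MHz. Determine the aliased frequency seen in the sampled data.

T = 50 ns → f = 1/T = 20 MHz.
20 MHz mod fs = 1 MHz.
1 MHz ≤ fs/2 = 9.5 MHz, appears at 1 MHz.

1 MHz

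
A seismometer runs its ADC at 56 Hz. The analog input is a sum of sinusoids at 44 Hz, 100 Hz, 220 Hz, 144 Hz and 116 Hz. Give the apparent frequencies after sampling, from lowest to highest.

fs/2 = 28 Hz.
44 Hz > fs/2 = 28 Hz, folds to fs − 44 Hz = 12 Hz.
100 Hz mod fs = 44 Hz.
44 Hz > fs/2 = 28 Hz, folds to fs − 44 Hz = 12 Hz.
220 Hz mod fs = 52 Hz.
52 Hz > fs/2 = 28 Hz, folds to fs − 52 Hz = 4 Hz.
144 Hz mod fs = 32 Hz.
32 Hz > fs/2 = 28 Hz, folds to fs − 32 Hz = 24 Hz.
116 Hz mod fs = 4 Hz.
4 Hz ≤ fs/2 = 28 Hz, appears at 4 Hz.
Distinct values: {4 Hz, 12 Hz, 24 Hz}.

4 Hz, 12 Hz, 24 Hz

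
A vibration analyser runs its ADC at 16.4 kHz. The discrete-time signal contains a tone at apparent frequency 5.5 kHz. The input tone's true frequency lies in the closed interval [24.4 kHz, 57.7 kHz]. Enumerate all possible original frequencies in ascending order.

27.3 kHz, 38.3 kHz, 43.7 kHz, 54.7 kHz

Frequencies that alias to 5.5 kHz are k·fs ± 5.5 kHz for integer k ≥ 0.
k=0: 5.5 kHz.
k=1: 10.9 kHz, 21.9 kHz.
k=2: 27.3 kHz, 38.3 kHz.
k=3: 43.7 kHz, 54.7 kHz.
k=4: 60.1 kHz, 71.1 kHz.
Within [24.4 kHz, 57.7 kHz]: 27.3 kHz, 38.3 kHz, 43.7 kHz, 54.7 kHz.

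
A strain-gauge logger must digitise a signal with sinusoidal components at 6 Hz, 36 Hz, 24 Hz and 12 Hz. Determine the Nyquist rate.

72 Hz

Highest-frequency component: 36 Hz.
Nyquist rate = 2 × 36 Hz = 72 Hz.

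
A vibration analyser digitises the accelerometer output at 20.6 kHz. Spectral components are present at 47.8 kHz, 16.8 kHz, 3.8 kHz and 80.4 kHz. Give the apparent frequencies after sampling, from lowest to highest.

2 kHz, 3.8 kHz, 6.6 kHz

fs/2 = 10.3 kHz.
47.8 kHz mod fs = 6.6 kHz.
6.6 kHz ≤ fs/2 = 10.3 kHz, appears at 6.6 kHz.
16.8 kHz > fs/2 = 10.3 kHz, folds to fs − 16.8 kHz = 3.8 kHz.
3.8 kHz ≤ fs/2 = 10.3 kHz, passes unchanged.
80.4 kHz mod fs = 18.6 kHz.
18.6 kHz > fs/2 = 10.3 kHz, folds to fs − 18.6 kHz = 2 kHz.
Distinct values: {2 kHz, 3.8 kHz, 6.6 kHz}.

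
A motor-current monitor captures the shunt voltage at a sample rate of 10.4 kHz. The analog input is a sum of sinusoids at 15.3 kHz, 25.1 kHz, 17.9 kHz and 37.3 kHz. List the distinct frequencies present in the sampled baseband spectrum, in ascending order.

fs/2 = 5.2 kHz.
15.3 kHz mod fs = 4.9 kHz.
4.9 kHz ≤ fs/2 = 5.2 kHz, appears at 4.9 kHz.
25.1 kHz mod fs = 4.3 kHz.
4.3 kHz ≤ fs/2 = 5.2 kHz, appears at 4.3 kHz.
17.9 kHz mod fs = 7.5 kHz.
7.5 kHz > fs/2 = 5.2 kHz, folds to fs − 7.5 kHz = 2.9 kHz.
37.3 kHz mod fs = 6.1 kHz.
6.1 kHz > fs/2 = 5.2 kHz, folds to fs − 6.1 kHz = 4.3 kHz.
Distinct values: {2.9 kHz, 4.3 kHz, 4.9 kHz}.

2.9 kHz, 4.3 kHz, 4.9 kHz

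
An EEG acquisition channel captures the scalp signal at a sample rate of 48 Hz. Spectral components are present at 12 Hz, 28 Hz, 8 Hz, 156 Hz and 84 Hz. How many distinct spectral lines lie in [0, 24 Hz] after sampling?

3

fs/2 = 24 Hz.
12 Hz ≤ fs/2 = 24 Hz, passes unchanged.
28 Hz > fs/2 = 24 Hz, folds to fs − 28 Hz = 20 Hz.
8 Hz ≤ fs/2 = 24 Hz, passes unchanged.
156 Hz mod fs = 12 Hz.
12 Hz ≤ fs/2 = 24 Hz, appears at 12 Hz.
84 Hz mod fs = 36 Hz.
36 Hz > fs/2 = 24 Hz, folds to fs − 36 Hz = 12 Hz.
Distinct values: {8 Hz, 12 Hz, 20 Hz} → 3.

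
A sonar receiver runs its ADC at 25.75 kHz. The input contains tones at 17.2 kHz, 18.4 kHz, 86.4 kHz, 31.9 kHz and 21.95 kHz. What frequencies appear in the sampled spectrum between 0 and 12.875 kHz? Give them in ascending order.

3.8 kHz, 6.15 kHz, 7.35 kHz, 8.55 kHz, 9.15 kHz

fs/2 = 12.875 kHz.
17.2 kHz > fs/2 = 12.875 kHz, folds to fs − 17.2 kHz = 8.55 kHz.
18.4 kHz > fs/2 = 12.875 kHz, folds to fs − 18.4 kHz = 7.35 kHz.
86.4 kHz mod fs = 9.15 kHz.
9.15 kHz ≤ fs/2 = 12.875 kHz, appears at 9.15 kHz.
31.9 kHz mod fs = 6.15 kHz.
6.15 kHz ≤ fs/2 = 12.875 kHz, appears at 6.15 kHz.
21.95 kHz > fs/2 = 12.875 kHz, folds to fs − 21.95 kHz = 3.8 kHz.
Distinct values: {3.8 kHz, 6.15 kHz, 7.35 kHz, 8.55 kHz, 9.15 kHz}.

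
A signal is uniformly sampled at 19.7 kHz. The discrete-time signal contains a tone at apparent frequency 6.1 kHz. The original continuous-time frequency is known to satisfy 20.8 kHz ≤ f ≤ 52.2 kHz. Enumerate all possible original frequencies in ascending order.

25.8 kHz, 33.3 kHz, 45.5 kHz

Frequencies that alias to 6.1 kHz are k·fs ± 6.1 kHz for integer k ≥ 0.
k=0: 6.1 kHz.
k=1: 13.6 kHz, 25.8 kHz.
k=2: 33.3 kHz, 45.5 kHz.
k=3: 53 kHz, 65.2 kHz.
Within [20.8 kHz, 52.2 kHz]: 25.8 kHz, 33.3 kHz, 45.5 kHz.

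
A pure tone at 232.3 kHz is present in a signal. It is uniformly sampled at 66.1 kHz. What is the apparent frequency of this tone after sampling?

32.1 kHz

232.3 kHz mod fs = 34 kHz.
34 kHz > fs/2 = 33.05 kHz, folds to fs − 34 kHz = 32.1 kHz.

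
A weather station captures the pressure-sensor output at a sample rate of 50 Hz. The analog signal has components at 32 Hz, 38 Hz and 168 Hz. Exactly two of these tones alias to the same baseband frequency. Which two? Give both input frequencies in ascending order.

fs/2 = 25 Hz.
32 Hz > fs/2 = 25 Hz, folds to fs − 32 Hz = 18 Hz.
38 Hz > fs/2 = 25 Hz, folds to fs − 38 Hz = 12 Hz.
168 Hz mod fs = 18 Hz.
18 Hz ≤ fs/2 = 25 Hz, appears at 18 Hz.
32 Hz and 168 Hz both map to 18 Hz.

32 Hz, 168 Hz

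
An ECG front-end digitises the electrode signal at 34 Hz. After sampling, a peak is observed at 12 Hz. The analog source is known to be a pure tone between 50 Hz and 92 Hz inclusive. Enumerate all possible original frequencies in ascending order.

Frequencies that alias to 12 Hz are k·fs ± 12 Hz for integer k ≥ 0.
k=0: 12 Hz.
k=1: 22 Hz, 46 Hz.
k=2: 56 Hz, 80 Hz.
k=3: 90 Hz, 114 Hz.
k=4: 124 Hz, 148 Hz.
Within [50 Hz, 92 Hz]: 56 Hz, 80 Hz, 90 Hz.

56 Hz, 80 Hz, 90 Hz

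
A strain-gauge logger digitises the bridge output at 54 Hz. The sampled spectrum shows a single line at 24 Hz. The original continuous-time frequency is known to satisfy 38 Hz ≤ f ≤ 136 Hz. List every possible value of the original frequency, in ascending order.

Frequencies that alias to 24 Hz are k·fs ± 24 Hz for integer k ≥ 0.
k=0: 24 Hz.
k=1: 30 Hz, 78 Hz.
k=2: 84 Hz, 132 Hz.
k=3: 138 Hz, 186 Hz.
Within [38 Hz, 136 Hz]: 78 Hz, 84 Hz, 132 Hz.

78 Hz, 84 Hz, 132 Hz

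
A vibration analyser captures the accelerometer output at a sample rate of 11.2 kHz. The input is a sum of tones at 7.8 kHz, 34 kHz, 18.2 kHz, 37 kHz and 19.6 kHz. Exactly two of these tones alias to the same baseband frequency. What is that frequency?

3.4 kHz

fs/2 = 5.6 kHz.
7.8 kHz > fs/2 = 5.6 kHz, folds to fs − 7.8 kHz = 3.4 kHz.
34 kHz mod fs = 0.4 kHz.
0.4 kHz ≤ fs/2 = 5.6 kHz, appears at 0.4 kHz.
18.2 kHz mod fs = 7 kHz.
7 kHz > fs/2 = 5.6 kHz, folds to fs − 7 kHz = 4.2 kHz.
37 kHz mod fs = 3.4 kHz.
3.4 kHz ≤ fs/2 = 5.6 kHz, appears at 3.4 kHz.
19.6 kHz mod fs = 8.4 kHz.
8.4 kHz > fs/2 = 5.6 kHz, folds to fs − 8.4 kHz = 2.8 kHz.
7.8 kHz and 37 kHz both map to 3.4 kHz.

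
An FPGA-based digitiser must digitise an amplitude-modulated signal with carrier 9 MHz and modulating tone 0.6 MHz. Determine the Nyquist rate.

19.2 MHz

AM sidebands sit at fc ± fm = 8.4 MHz and 9.6 MHz.
Highest-frequency component: 9.6 MHz.
Nyquist rate = 2 × 9.6 MHz = 19.2 MHz.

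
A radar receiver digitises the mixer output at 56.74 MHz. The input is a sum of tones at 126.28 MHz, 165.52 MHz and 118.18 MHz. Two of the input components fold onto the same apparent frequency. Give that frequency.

4.7 MHz

fs/2 = 28.37 MHz.
126.28 MHz mod fs = 12.8 MHz.
12.8 MHz ≤ fs/2 = 28.37 MHz, appears at 12.8 MHz.
165.52 MHz mod fs = 52.04 MHz.
52.04 MHz > fs/2 = 28.37 MHz, folds to fs − 52.04 MHz = 4.7 MHz.
118.18 MHz mod fs = 4.7 MHz.
4.7 MHz ≤ fs/2 = 28.37 MHz, appears at 4.7 MHz.
118.18 MHz and 165.52 MHz both map to 4.7 MHz.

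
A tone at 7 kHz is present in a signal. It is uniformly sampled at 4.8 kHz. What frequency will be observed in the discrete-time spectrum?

2.2 kHz

7 kHz mod fs = 2.2 kHz.
2.2 kHz ≤ fs/2 = 2.4 kHz, appears at 2.2 kHz.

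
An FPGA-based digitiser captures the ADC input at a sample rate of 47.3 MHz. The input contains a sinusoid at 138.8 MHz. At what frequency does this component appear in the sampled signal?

138.8 MHz mod fs = 44.2 MHz.
44.2 MHz > fs/2 = 23.65 MHz, folds to fs − 44.2 MHz = 3.1 MHz.

3.1 MHz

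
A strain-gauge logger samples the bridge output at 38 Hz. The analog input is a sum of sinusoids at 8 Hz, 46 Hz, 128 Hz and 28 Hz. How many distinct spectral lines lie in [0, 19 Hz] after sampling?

fs/2 = 19 Hz.
8 Hz ≤ fs/2 = 19 Hz, passes unchanged.
46 Hz mod fs = 8 Hz.
8 Hz ≤ fs/2 = 19 Hz, appears at 8 Hz.
128 Hz mod fs = 14 Hz.
14 Hz ≤ fs/2 = 19 Hz, appears at 14 Hz.
28 Hz > fs/2 = 19 Hz, folds to fs − 28 Hz = 10 Hz.
Distinct values: {8 Hz, 10 Hz, 14 Hz} → 3.

3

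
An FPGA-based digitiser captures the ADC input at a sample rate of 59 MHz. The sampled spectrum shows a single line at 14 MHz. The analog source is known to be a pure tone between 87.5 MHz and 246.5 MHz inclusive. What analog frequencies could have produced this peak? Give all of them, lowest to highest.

Frequencies that alias to 14 MHz are k·fs ± 14 MHz for integer k ≥ 0.
k=0: 14 MHz.
k=1: 45 MHz, 73 MHz.
k=2: 104 MHz, 132 MHz.
k=3: 163 MHz, 191 MHz.
k=4: 222 MHz, 250 MHz.
k=5: 281 MHz, 309 MHz.
Within [87.5 MHz, 246.5 MHz]: 104 MHz, 132 MHz, 163 MHz, 191 MHz, 222 MHz.

104 MHz, 132 MHz, 163 MHz, 191 MHz, 222 MHz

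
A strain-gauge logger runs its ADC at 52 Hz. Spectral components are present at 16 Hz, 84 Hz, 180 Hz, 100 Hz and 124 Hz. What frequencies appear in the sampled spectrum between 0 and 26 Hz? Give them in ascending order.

4 Hz, 16 Hz, 20 Hz, 24 Hz

fs/2 = 26 Hz.
16 Hz ≤ fs/2 = 26 Hz, passes unchanged.
84 Hz mod fs = 32 Hz.
32 Hz > fs/2 = 26 Hz, folds to fs − 32 Hz = 20 Hz.
180 Hz mod fs = 24 Hz.
24 Hz ≤ fs/2 = 26 Hz, appears at 24 Hz.
100 Hz mod fs = 48 Hz.
48 Hz > fs/2 = 26 Hz, folds to fs − 48 Hz = 4 Hz.
124 Hz mod fs = 20 Hz.
20 Hz ≤ fs/2 = 26 Hz, appears at 20 Hz.
Distinct values: {4 Hz, 16 Hz, 20 Hz, 24 Hz}.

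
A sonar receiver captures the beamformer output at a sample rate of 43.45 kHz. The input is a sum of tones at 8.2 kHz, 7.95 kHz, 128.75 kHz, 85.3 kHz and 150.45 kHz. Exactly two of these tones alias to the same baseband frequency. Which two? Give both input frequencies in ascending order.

fs/2 = 21.725 kHz.
8.2 kHz ≤ fs/2 = 21.725 kHz, passes unchanged.
7.95 kHz ≤ fs/2 = 21.725 kHz, passes unchanged.
128.75 kHz mod fs = 41.85 kHz.
41.85 kHz > fs/2 = 21.725 kHz, folds to fs − 41.85 kHz = 1.6 kHz.
85.3 kHz mod fs = 41.85 kHz.
41.85 kHz > fs/2 = 21.725 kHz, folds to fs − 41.85 kHz = 1.6 kHz.
150.45 kHz mod fs = 20.1 kHz.
20.1 kHz ≤ fs/2 = 21.725 kHz, appears at 20.1 kHz.
85.3 kHz and 128.75 kHz both map to 1.6 kHz.

85.3 kHz, 128.75 kHz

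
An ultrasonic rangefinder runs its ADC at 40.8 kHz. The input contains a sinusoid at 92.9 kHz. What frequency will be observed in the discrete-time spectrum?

92.9 kHz mod fs = 11.3 kHz.
11.3 kHz ≤ fs/2 = 20.4 kHz, appears at 11.3 kHz.

11.3 kHz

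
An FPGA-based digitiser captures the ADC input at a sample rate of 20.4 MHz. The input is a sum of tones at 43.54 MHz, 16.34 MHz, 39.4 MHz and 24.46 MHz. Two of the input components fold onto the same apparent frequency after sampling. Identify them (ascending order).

16.34 MHz, 24.46 MHz

fs/2 = 10.2 MHz.
43.54 MHz mod fs = 2.74 MHz.
2.74 MHz ≤ fs/2 = 10.2 MHz, appears at 2.74 MHz.
16.34 MHz > fs/2 = 10.2 MHz, folds to fs − 16.34 MHz = 4.06 MHz.
39.4 MHz mod fs = 19 MHz.
19 MHz > fs/2 = 10.2 MHz, folds to fs − 19 MHz = 1.4 MHz.
24.46 MHz mod fs = 4.06 MHz.
4.06 MHz ≤ fs/2 = 10.2 MHz, appears at 4.06 MHz.
16.34 MHz and 24.46 MHz both map to 4.06 MHz.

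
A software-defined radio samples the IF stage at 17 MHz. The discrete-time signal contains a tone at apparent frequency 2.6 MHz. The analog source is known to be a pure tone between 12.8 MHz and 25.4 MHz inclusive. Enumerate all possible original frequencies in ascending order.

14.4 MHz, 19.6 MHz

Frequencies that alias to 2.6 MHz are k·fs ± 2.6 MHz for integer k ≥ 0.
k=0: 2.6 MHz.
k=1: 14.4 MHz, 19.6 MHz.
k=2: 31.4 MHz, 36.6 MHz.
Within [12.8 MHz, 25.4 MHz]: 14.4 MHz, 19.6 MHz.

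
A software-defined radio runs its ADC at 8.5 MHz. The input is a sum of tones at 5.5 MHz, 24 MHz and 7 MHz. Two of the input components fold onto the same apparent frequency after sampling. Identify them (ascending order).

7 MHz, 24 MHz

fs/2 = 4.25 MHz.
5.5 MHz > fs/2 = 4.25 MHz, folds to fs − 5.5 MHz = 3 MHz.
24 MHz mod fs = 7 MHz.
7 MHz > fs/2 = 4.25 MHz, folds to fs − 7 MHz = 1.5 MHz.
7 MHz > fs/2 = 4.25 MHz, folds to fs − 7 MHz = 1.5 MHz.
7 MHz and 24 MHz both map to 1.5 MHz.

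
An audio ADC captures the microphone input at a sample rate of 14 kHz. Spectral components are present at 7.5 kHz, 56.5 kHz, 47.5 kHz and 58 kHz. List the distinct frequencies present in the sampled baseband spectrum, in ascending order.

fs/2 = 7 kHz.
7.5 kHz > fs/2 = 7 kHz, folds to fs − 7.5 kHz = 6.5 kHz.
56.5 kHz mod fs = 0.5 kHz.
0.5 kHz ≤ fs/2 = 7 kHz, appears at 0.5 kHz.
47.5 kHz mod fs = 5.5 kHz.
5.5 kHz ≤ fs/2 = 7 kHz, appears at 5.5 kHz.
58 kHz mod fs = 2 kHz.
2 kHz ≤ fs/2 = 7 kHz, appears at 2 kHz.
Distinct values: {0.5 kHz, 2 kHz, 5.5 kHz, 6.5 kHz}.

0.5 kHz, 2 kHz, 5.5 kHz, 6.5 kHz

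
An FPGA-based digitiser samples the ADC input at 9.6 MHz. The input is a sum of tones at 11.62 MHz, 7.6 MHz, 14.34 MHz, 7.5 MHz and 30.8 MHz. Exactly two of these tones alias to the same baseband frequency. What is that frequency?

2 MHz

fs/2 = 4.8 MHz.
11.62 MHz mod fs = 2.02 MHz.
2.02 MHz ≤ fs/2 = 4.8 MHz, appears at 2.02 MHz.
7.6 MHz > fs/2 = 4.8 MHz, folds to fs − 7.6 MHz = 2 MHz.
14.34 MHz mod fs = 4.74 MHz.
4.74 MHz ≤ fs/2 = 4.8 MHz, appears at 4.74 MHz.
7.5 MHz > fs/2 = 4.8 MHz, folds to fs − 7.5 MHz = 2.1 MHz.
30.8 MHz mod fs = 2 MHz.
2 MHz ≤ fs/2 = 4.8 MHz, appears at 2 MHz.
7.6 MHz and 30.8 MHz both map to 2 MHz.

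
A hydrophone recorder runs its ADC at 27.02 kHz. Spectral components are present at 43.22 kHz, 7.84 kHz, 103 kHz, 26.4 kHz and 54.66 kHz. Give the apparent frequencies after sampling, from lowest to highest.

0.62 kHz, 5.08 kHz, 7.84 kHz, 10.82 kHz

fs/2 = 13.51 kHz.
43.22 kHz mod fs = 16.2 kHz.
16.2 kHz > fs/2 = 13.51 kHz, folds to fs − 16.2 kHz = 10.82 kHz.
7.84 kHz ≤ fs/2 = 13.51 kHz, passes unchanged.
103 kHz mod fs = 21.94 kHz.
21.94 kHz > fs/2 = 13.51 kHz, folds to fs − 21.94 kHz = 5.08 kHz.
26.4 kHz > fs/2 = 13.51 kHz, folds to fs − 26.4 kHz = 0.62 kHz.
54.66 kHz mod fs = 0.62 kHz.
0.62 kHz ≤ fs/2 = 13.51 kHz, appears at 0.62 kHz.
Distinct values: {0.62 kHz, 5.08 kHz, 7.84 kHz, 10.82 kHz}.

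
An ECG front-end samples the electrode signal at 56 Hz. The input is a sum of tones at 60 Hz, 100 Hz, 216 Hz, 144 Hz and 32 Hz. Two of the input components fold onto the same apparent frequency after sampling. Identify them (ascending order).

fs/2 = 28 Hz.
60 Hz mod fs = 4 Hz.
4 Hz ≤ fs/2 = 28 Hz, appears at 4 Hz.
100 Hz mod fs = 44 Hz.
44 Hz > fs/2 = 28 Hz, folds to fs − 44 Hz = 12 Hz.
216 Hz mod fs = 48 Hz.
48 Hz > fs/2 = 28 Hz, folds to fs − 48 Hz = 8 Hz.
144 Hz mod fs = 32 Hz.
32 Hz > fs/2 = 28 Hz, folds to fs − 32 Hz = 24 Hz.
32 Hz > fs/2 = 28 Hz, folds to fs − 32 Hz = 24 Hz.
32 Hz and 144 Hz both map to 24 Hz.

32 Hz, 144 Hz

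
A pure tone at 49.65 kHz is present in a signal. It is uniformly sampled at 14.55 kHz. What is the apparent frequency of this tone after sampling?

6 kHz

49.65 kHz mod fs = 6 kHz.
6 kHz ≤ fs/2 = 7.275 kHz, appears at 6 kHz.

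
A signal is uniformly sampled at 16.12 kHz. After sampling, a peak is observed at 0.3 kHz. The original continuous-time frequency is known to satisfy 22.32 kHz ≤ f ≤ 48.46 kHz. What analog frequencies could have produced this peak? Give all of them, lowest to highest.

31.94 kHz, 32.54 kHz, 48.06 kHz

Frequencies that alias to 0.3 kHz are k·fs ± 0.3 kHz for integer k ≥ 0.
k=0: 0.3 kHz.
k=1: 15.82 kHz, 16.42 kHz.
k=2: 31.94 kHz, 32.54 kHz.
k=3: 48.06 kHz, 48.66 kHz.
k=4: 64.18 kHz, 64.78 kHz.
Within [22.32 kHz, 48.46 kHz]: 31.94 kHz, 32.54 kHz, 48.06 kHz.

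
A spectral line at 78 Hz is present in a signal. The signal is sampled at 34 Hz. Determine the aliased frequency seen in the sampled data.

10 Hz

78 Hz mod fs = 10 Hz.
10 Hz ≤ fs/2 = 17 Hz, appears at 10 Hz.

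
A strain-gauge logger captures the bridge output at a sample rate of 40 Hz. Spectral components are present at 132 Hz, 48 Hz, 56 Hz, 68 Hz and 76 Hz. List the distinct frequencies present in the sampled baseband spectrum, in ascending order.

4 Hz, 8 Hz, 12 Hz, 16 Hz

fs/2 = 20 Hz.
132 Hz mod fs = 12 Hz.
12 Hz ≤ fs/2 = 20 Hz, appears at 12 Hz.
48 Hz mod fs = 8 Hz.
8 Hz ≤ fs/2 = 20 Hz, appears at 8 Hz.
56 Hz mod fs = 16 Hz.
16 Hz ≤ fs/2 = 20 Hz, appears at 16 Hz.
68 Hz mod fs = 28 Hz.
28 Hz > fs/2 = 20 Hz, folds to fs − 28 Hz = 12 Hz.
76 Hz mod fs = 36 Hz.
36 Hz > fs/2 = 20 Hz, folds to fs − 36 Hz = 4 Hz.
Distinct values: {4 Hz, 8 Hz, 12 Hz, 16 Hz}.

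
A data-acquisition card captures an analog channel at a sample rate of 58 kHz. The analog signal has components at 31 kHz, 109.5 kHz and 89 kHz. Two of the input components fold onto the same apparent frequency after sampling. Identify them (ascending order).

fs/2 = 29 kHz.
31 kHz > fs/2 = 29 kHz, folds to fs − 31 kHz = 27 kHz.
109.5 kHz mod fs = 51.5 kHz.
51.5 kHz > fs/2 = 29 kHz, folds to fs − 51.5 kHz = 6.5 kHz.
89 kHz mod fs = 31 kHz.
31 kHz > fs/2 = 29 kHz, folds to fs − 31 kHz = 27 kHz.
31 kHz and 89 kHz both map to 27 kHz.

31 kHz, 89 kHz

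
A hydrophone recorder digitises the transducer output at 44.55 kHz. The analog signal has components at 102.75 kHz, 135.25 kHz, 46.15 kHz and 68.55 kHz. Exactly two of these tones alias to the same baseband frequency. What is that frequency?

fs/2 = 22.275 kHz.
102.75 kHz mod fs = 13.65 kHz.
13.65 kHz ≤ fs/2 = 22.275 kHz, appears at 13.65 kHz.
135.25 kHz mod fs = 1.6 kHz.
1.6 kHz ≤ fs/2 = 22.275 kHz, appears at 1.6 kHz.
46.15 kHz mod fs = 1.6 kHz.
1.6 kHz ≤ fs/2 = 22.275 kHz, appears at 1.6 kHz.
68.55 kHz mod fs = 24 kHz.
24 kHz > fs/2 = 22.275 kHz, folds to fs − 24 kHz = 20.55 kHz.
46.15 kHz and 135.25 kHz both map to 1.6 kHz.

1.6 kHz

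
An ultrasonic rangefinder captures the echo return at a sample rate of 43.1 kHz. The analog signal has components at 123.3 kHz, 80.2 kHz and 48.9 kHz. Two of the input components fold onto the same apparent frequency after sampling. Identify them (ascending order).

80.2 kHz, 123.3 kHz

fs/2 = 21.55 kHz.
123.3 kHz mod fs = 37.1 kHz.
37.1 kHz > fs/2 = 21.55 kHz, folds to fs − 37.1 kHz = 6 kHz.
80.2 kHz mod fs = 37.1 kHz.
37.1 kHz > fs/2 = 21.55 kHz, folds to fs − 37.1 kHz = 6 kHz.
48.9 kHz mod fs = 5.8 kHz.
5.8 kHz ≤ fs/2 = 21.55 kHz, appears at 5.8 kHz.
80.2 kHz and 123.3 kHz both map to 6 kHz.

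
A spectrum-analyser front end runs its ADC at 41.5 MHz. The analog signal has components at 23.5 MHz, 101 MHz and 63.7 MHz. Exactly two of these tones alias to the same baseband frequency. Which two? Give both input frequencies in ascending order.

23.5 MHz, 101 MHz

fs/2 = 20.75 MHz.
23.5 MHz > fs/2 = 20.75 MHz, folds to fs − 23.5 MHz = 18 MHz.
101 MHz mod fs = 18 MHz.
18 MHz ≤ fs/2 = 20.75 MHz, appears at 18 MHz.
63.7 MHz mod fs = 22.2 MHz.
22.2 MHz > fs/2 = 20.75 MHz, folds to fs − 22.2 MHz = 19.3 MHz.
23.5 MHz and 101 MHz both map to 18 MHz.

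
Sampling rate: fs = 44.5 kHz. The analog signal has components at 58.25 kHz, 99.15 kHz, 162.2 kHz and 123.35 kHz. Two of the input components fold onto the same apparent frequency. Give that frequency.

fs/2 = 22.25 kHz.
58.25 kHz mod fs = 13.75 kHz.
13.75 kHz ≤ fs/2 = 22.25 kHz, appears at 13.75 kHz.
99.15 kHz mod fs = 10.15 kHz.
10.15 kHz ≤ fs/2 = 22.25 kHz, appears at 10.15 kHz.
162.2 kHz mod fs = 28.7 kHz.
28.7 kHz > fs/2 = 22.25 kHz, folds to fs − 28.7 kHz = 15.8 kHz.
123.35 kHz mod fs = 34.35 kHz.
34.35 kHz > fs/2 = 22.25 kHz, folds to fs − 34.35 kHz = 10.15 kHz.
99.15 kHz and 123.35 kHz both map to 10.15 kHz.

10.15 kHz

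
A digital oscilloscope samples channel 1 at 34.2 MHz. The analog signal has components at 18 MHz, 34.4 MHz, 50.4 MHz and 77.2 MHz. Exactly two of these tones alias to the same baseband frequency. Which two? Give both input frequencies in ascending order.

18 MHz, 50.4 MHz

fs/2 = 17.1 MHz.
18 MHz > fs/2 = 17.1 MHz, folds to fs − 18 MHz = 16.2 MHz.
34.4 MHz mod fs = 0.2 MHz.
0.2 MHz ≤ fs/2 = 17.1 MHz, appears at 0.2 MHz.
50.4 MHz mod fs = 16.2 MHz.
16.2 MHz ≤ fs/2 = 17.1 MHz, appears at 16.2 MHz.
77.2 MHz mod fs = 8.8 MHz.
8.8 MHz ≤ fs/2 = 17.1 MHz, appears at 8.8 MHz.
18 MHz and 50.4 MHz both map to 16.2 MHz.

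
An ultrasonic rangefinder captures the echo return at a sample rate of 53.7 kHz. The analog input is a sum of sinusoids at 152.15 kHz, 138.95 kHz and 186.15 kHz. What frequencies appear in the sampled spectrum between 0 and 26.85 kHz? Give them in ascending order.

fs/2 = 26.85 kHz.
152.15 kHz mod fs = 44.75 kHz.
44.75 kHz > fs/2 = 26.85 kHz, folds to fs − 44.75 kHz = 8.95 kHz.
138.95 kHz mod fs = 31.55 kHz.
31.55 kHz > fs/2 = 26.85 kHz, folds to fs − 31.55 kHz = 22.15 kHz.
186.15 kHz mod fs = 25.05 kHz.
25.05 kHz ≤ fs/2 = 26.85 kHz, appears at 25.05 kHz.
Distinct values: {8.95 kHz, 22.15 kHz, 25.05 kHz}.

8.95 kHz, 22.15 kHz, 25.05 kHz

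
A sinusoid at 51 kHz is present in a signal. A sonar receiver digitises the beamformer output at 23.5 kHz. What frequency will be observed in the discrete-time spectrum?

4 kHz

51 kHz mod fs = 4 kHz.
4 kHz ≤ fs/2 = 11.75 kHz, appears at 4 kHz.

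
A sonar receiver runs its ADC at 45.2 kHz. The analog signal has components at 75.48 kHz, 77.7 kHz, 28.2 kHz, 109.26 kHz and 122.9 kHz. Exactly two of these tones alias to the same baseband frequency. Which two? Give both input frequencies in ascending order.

77.7 kHz, 122.9 kHz

fs/2 = 22.6 kHz.
75.48 kHz mod fs = 30.28 kHz.
30.28 kHz > fs/2 = 22.6 kHz, folds to fs − 30.28 kHz = 14.92 kHz.
77.7 kHz mod fs = 32.5 kHz.
32.5 kHz > fs/2 = 22.6 kHz, folds to fs − 32.5 kHz = 12.7 kHz.
28.2 kHz > fs/2 = 22.6 kHz, folds to fs − 28.2 kHz = 17 kHz.
109.26 kHz mod fs = 18.86 kHz.
18.86 kHz ≤ fs/2 = 22.6 kHz, appears at 18.86 kHz.
122.9 kHz mod fs = 32.5 kHz.
32.5 kHz > fs/2 = 22.6 kHz, folds to fs − 32.5 kHz = 12.7 kHz.
77.7 kHz and 122.9 kHz both map to 12.7 kHz.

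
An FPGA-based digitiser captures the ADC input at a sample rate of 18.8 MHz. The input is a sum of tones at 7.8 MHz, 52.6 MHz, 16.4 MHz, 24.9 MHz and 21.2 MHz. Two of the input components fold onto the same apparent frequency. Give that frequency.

2.4 MHz

fs/2 = 9.4 MHz.
7.8 MHz ≤ fs/2 = 9.4 MHz, passes unchanged.
52.6 MHz mod fs = 15 MHz.
15 MHz > fs/2 = 9.4 MHz, folds to fs − 15 MHz = 3.8 MHz.
16.4 MHz > fs/2 = 9.4 MHz, folds to fs − 16.4 MHz = 2.4 MHz.
24.9 MHz mod fs = 6.1 MHz.
6.1 MHz ≤ fs/2 = 9.4 MHz, appears at 6.1 MHz.
21.2 MHz mod fs = 2.4 MHz.
2.4 MHz ≤ fs/2 = 9.4 MHz, appears at 2.4 MHz.
16.4 MHz and 21.2 MHz both map to 2.4 MHz.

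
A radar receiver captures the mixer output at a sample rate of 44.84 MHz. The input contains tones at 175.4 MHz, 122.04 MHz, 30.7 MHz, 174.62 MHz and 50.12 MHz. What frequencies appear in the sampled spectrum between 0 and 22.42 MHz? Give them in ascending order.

fs/2 = 22.42 MHz.
175.4 MHz mod fs = 40.88 MHz.
40.88 MHz > fs/2 = 22.42 MHz, folds to fs − 40.88 MHz = 3.96 MHz.
122.04 MHz mod fs = 32.36 MHz.
32.36 MHz > fs/2 = 22.42 MHz, folds to fs − 32.36 MHz = 12.48 MHz.
30.7 MHz > fs/2 = 22.42 MHz, folds to fs − 30.7 MHz = 14.14 MHz.
174.62 MHz mod fs = 40.1 MHz.
40.1 MHz > fs/2 = 22.42 MHz, folds to fs − 40.1 MHz = 4.74 MHz.
50.12 MHz mod fs = 5.28 MHz.
5.28 MHz ≤ fs/2 = 22.42 MHz, appears at 5.28 MHz.
Distinct values: {3.96 MHz, 4.74 MHz, 5.28 MHz, 12.48 MHz, 14.14 MHz}.

3.96 MHz, 4.74 MHz, 5.28 MHz, 12.48 MHz, 14.14 MHz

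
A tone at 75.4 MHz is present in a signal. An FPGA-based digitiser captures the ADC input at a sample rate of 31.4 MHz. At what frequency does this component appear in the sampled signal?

75.4 MHz mod fs = 12.6 MHz.
12.6 MHz ≤ fs/2 = 15.7 MHz, appears at 12.6 MHz.

12.6 MHz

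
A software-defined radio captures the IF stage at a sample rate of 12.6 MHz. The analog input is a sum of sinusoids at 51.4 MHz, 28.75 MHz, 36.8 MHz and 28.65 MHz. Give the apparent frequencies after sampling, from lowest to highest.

fs/2 = 6.3 MHz.
51.4 MHz mod fs = 1 MHz.
1 MHz ≤ fs/2 = 6.3 MHz, appears at 1 MHz.
28.75 MHz mod fs = 3.55 MHz.
3.55 MHz ≤ fs/2 = 6.3 MHz, appears at 3.55 MHz.
36.8 MHz mod fs = 11.6 MHz.
11.6 MHz > fs/2 = 6.3 MHz, folds to fs − 11.6 MHz = 1 MHz.
28.65 MHz mod fs = 3.45 MHz.
3.45 MHz ≤ fs/2 = 6.3 MHz, appears at 3.45 MHz.
Distinct values: {1 MHz, 3.45 MHz, 3.55 MHz}.

1 MHz, 3.45 MHz, 3.55 MHz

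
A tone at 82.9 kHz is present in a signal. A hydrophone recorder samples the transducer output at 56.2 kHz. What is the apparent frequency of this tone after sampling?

26.7 kHz

82.9 kHz mod fs = 26.7 kHz.
26.7 kHz ≤ fs/2 = 28.1 kHz, appears at 26.7 kHz.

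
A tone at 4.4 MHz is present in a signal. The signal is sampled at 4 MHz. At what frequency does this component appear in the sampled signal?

4.4 MHz mod fs = 0.4 MHz.
0.4 MHz ≤ fs/2 = 2 MHz, appears at 0.4 MHz.

0.4 MHz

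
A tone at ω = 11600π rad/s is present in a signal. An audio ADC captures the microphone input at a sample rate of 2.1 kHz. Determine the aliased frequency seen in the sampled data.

0.5 kHz

ω = 11600π rad/s → f = ω/(2π) = 5800 Hz = 5.8 kHz.
5.8 kHz mod fs = 1.6 kHz.
1.6 kHz > fs/2 = 1.05 kHz, folds to fs − 1.6 kHz = 0.5 kHz.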